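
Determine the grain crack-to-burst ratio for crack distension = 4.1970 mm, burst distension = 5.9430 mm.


Formula: Ratio = crack / burst
Substituting: Ratio = 4.1970 / 5.9430
Result: 0.7062


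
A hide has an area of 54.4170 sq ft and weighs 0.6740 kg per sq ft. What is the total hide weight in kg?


Formula: Weight = area * weight_per_sqft
Substituting: Weight = 54.4170 * 0.6740
Result: 36.6771 kg


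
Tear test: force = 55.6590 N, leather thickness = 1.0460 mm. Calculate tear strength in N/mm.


Formula: Tear strength = force / thickness
Substituting: Tear strength = 55.6590 / 1.0460
Result: 53.2113 N/mm


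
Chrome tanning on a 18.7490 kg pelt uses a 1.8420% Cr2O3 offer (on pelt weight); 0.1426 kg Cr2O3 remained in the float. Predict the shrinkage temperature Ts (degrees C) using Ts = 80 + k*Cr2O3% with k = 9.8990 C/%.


Offered = pelt * offer_pct / 100 = 18.7490 * 1.8420 / 100 = 0.3454 kg
Uptake = offered - residual = 0.3454 - 0.1426 = 0.2028 kg
Cr2O3% on pelt = uptake / pelt * 100 = 0.2028 / 18.7490 * 100 = 1.0814 %
Ts = 80 + k * Cr2O3% = 80 + 9.8990 * 1.0814 = 90.7050 C


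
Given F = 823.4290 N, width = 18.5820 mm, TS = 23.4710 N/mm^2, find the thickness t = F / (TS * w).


Formula: t = F / (TS * w)
Substituting: t = 823.4290 / (23.4710 * 18.5820)
Result: 1.8880 mm


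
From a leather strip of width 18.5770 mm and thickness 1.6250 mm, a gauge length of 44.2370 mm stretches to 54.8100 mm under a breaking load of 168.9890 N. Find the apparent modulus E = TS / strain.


TS = F / (w * t) = 168.9890 / (18.5770 * 1.6250) = 5.5980 N/mm^2
strain = (Lf - L0) / L0 = (54.8100 - 44.2370) / 44.2370 = 0.2390
E = TS / strain = 5.5980 / 0.2390 = 23.4216 N/mm^2


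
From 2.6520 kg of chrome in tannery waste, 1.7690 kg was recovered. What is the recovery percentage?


Formula: Recovery = recovered / input * 100
Substituting: Recovery = 1.7690 / 2.6520 * 100
Result: 66.7044 %


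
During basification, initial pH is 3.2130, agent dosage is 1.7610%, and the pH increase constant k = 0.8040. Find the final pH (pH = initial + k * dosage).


Formula: pH_final = pH_initial + k * base_pct
Substituting: pH_final = 3.2130 + 0.8040 * 1.7610
Result: 4.6288


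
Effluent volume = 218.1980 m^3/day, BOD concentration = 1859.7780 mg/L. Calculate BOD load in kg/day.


Formula: BOD_load = volume * conc / 1000
Substituting: BOD_load = 218.1980 * 1859.7780 / 1000
Result: 405.7998 kg/day


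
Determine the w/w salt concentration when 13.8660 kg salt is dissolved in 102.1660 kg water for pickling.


Formula: Conc = salt / (water + salt) * 100
Substituting: Conc = 13.8660 / (102.1660 + 13.8660) * 100
Result: 11.9502 %


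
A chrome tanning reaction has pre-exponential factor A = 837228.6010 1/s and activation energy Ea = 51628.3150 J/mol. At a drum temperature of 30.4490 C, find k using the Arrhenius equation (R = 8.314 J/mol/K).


T_K = T_C + 273.15 = 30.4490 + 273.15 = 303.5990 K
exponent = -Ea / (R * T_K) = -51628.3150 / (8.314 * 303.5990) = -20.4540
k = A * exp(exponent) = 837228.6010 * exp(-20.4540) = 0.00109597 1/s


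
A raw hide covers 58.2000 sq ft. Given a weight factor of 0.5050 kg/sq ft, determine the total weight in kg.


Formula: Weight = area * weight_per_sqft
Substituting: Weight = 58.2000 * 0.5050
Result: 29.3910 kg


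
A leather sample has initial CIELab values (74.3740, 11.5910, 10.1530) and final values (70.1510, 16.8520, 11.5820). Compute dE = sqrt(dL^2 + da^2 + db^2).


dL = -4.2230, da = 5.2610, db = 1.4290
dE = sqrt((-4.2230)^2 + 5.2610^2 + 1.4290^2) = 6.8959


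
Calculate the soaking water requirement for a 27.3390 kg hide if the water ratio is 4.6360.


Formula: Water = hide_weight * ratio
Substituting: Water = 27.3390 * 4.6360
Result: 126.7436 kg


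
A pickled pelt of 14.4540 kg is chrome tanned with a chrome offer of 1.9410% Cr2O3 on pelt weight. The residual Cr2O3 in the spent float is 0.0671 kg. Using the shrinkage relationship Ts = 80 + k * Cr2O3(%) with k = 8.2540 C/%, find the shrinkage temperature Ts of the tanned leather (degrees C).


Offered = pelt * offer_pct / 100 = 14.4540 * 1.9410 / 100 = 0.2806 kg
Uptake = offered - residual = 0.2806 - 0.0671 = 0.2135 kg
Cr2O3% on pelt = uptake / pelt * 100 = 0.2135 / 14.4540 * 100 = 1.4768 %
Ts = 80 + k * Cr2O3% = 80 + 8.2540 * 1.4768 = 92.1892 C


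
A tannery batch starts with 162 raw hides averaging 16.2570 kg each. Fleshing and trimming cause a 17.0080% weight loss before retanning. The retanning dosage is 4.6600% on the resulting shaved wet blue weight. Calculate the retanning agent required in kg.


Total_raw = N * avg_wt = 162 * 16.2570 = 2633.6340 kg
Substrate = Total_raw * (1 - loss/100) = 2633.6340 * (1 - 17.0080/100) = 2185.7055 kg
Retan = Substrate * pct / 100 = 2185.7055 * 4.6600 / 100 = 101.8539 kg


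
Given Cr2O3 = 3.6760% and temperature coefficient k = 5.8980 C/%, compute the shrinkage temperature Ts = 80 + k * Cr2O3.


Formula: Ts = 80 + k * Cr2O3
Substituting: Ts = 80 + 5.8980 * 3.6760
Result: 101.6810 C


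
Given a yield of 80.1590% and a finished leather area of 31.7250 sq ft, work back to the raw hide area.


Formula: raw = finished * 100 / yield
Substituting: raw = 31.7250 * 100 / 80.1590
Result: 39.5776 sq ft


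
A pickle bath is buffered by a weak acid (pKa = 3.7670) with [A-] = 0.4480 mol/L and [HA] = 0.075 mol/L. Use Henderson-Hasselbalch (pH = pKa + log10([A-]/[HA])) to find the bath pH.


ratio = [A-] / [HA] = 0.4480 / 0.075 = 5.9733
log10(ratio) = 0.7762
pH = pKa + log10(ratio) = 3.7670 + 0.7762 = 4.5432


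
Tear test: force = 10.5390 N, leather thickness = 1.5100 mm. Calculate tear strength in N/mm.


Formula: Tear strength = force / thickness
Substituting: Tear strength = 10.5390 / 1.5100
Result: 6.9795 N/mm


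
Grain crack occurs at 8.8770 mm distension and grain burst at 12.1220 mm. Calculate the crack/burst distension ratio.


Formula: Ratio = crack / burst
Substituting: Ratio = 8.8770 / 12.1220
Result: 0.7323


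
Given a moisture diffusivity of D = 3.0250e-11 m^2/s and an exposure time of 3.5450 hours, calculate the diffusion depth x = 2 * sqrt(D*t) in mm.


t = 3.5450 hr * 3600 = 12762.0000 s
D * t = 3.0250e-11 * 12762.0000 = 3.8605e-07
x = 2 * sqrt(D*t) = 2 * sqrt(3.8605e-07) = 0.00124266 m = 1.2427 mm


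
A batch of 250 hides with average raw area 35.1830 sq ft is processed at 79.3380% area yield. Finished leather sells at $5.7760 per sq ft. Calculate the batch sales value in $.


Raw_total = N * avg_area = 250 * 35.1830 = 8795.7500 sq ft
Finished = Raw_total * yield / 100 = 8795.7500 * 79.3380 / 100 = 6978.3721 sq ft
Value = Finished * price = 6978.3721 * 5.7760 = 40307.0775 $


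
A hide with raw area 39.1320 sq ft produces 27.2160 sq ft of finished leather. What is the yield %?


Formula: Yield = finished / raw * 100
Substituting: Yield = 27.2160 / 39.1320 * 100
Result: 69.5492 %


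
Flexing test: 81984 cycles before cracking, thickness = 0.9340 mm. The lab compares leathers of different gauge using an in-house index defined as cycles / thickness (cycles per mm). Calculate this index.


Formula: Index = cycles / thickness
Substituting: Index = 81984 / 0.9340
Result: 87777.3019 cycles/mm


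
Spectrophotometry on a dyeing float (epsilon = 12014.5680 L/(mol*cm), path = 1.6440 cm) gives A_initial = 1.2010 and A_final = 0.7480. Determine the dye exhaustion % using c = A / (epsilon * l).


c_initial = A_i / (epsilon * l) = 1.2010 / (12014.5680 * 1.6440) = 6.0804e-05 mol/L
c_final = A_f / (epsilon * l) = 0.7480 / (12014.5680 * 1.6440) = 3.7870e-05 mol/L
Exhaustion = (c_initial - c_final) / c_initial * 100 = (6.0804e-05 - 3.7870e-05) / 6.0804e-05 * 100 = 37.7186 %


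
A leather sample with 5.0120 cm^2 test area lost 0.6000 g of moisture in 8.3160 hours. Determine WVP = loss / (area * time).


Formula: WVP = loss / (area * time)
Substituting: WVP = 0.6000 / (5.0120 * 8.3160)
Result: 0.0143955 g/(cm^2*hr)


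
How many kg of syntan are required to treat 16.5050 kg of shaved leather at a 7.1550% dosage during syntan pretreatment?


Formula: Syntan = substrate * pct / 100
Substituting: Syntan = 16.5050 * 7.1550 / 100
Result: 1.1809 kg


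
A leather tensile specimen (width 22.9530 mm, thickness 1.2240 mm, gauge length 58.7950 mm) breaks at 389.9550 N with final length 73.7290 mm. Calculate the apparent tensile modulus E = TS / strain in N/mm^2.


TS = F / (w * t) = 389.9550 / (22.9530 * 1.2240) = 13.8801 N/mm^2
strain = (Lf - L0) / L0 = (73.7290 - 58.7950) / 58.7950 = 0.2540
E = TS / strain = 13.8801 / 0.2540 = 54.6459 N/mm^2


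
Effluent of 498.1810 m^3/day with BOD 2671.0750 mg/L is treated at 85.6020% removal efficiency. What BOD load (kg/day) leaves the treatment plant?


Load_in = volume * conc / 1000 = 498.1810 * 2671.0750 / 1000 = 1330.6788 kg/day
Removed = Load_in * eff / 100 = 1330.6788 * 85.6020 / 100 = 1139.0877 kg/day
Load_out = Load_in - Removed = 1330.6788 - 1139.0877 = 191.5911 kg/day


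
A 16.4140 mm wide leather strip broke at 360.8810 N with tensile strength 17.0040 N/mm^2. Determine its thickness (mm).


Formula: t = F / (TS * w)
Substituting: t = 360.8810 / (17.0040 * 16.4140)
Result: 1.2930 mm


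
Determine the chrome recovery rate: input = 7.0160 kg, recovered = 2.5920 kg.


Formula: Recovery = recovered / input * 100
Substituting: Recovery = 2.5920 / 7.0160 * 100
Result: 36.9441 %


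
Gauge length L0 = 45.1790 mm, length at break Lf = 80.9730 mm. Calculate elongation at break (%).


Formula: Elongation = (Lf - L0) / L0 * 100
Substituting: Elongation = (80.9730 - 45.1790) / 45.1790 * 100
Result: 79.2271 %


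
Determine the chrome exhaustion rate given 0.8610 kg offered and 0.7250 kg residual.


Formula: Uptake = (offered - residual) / offered * 100
Substituting: Uptake = (0.8610 - 0.7250) / 0.8610 * 100
Result: 15.7956 %


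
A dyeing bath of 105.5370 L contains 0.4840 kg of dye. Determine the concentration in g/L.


Formula: Conc = dye_mass(kg) / volume(L) * 1000
Substituting: Conc = 0.4840 / 105.5370 * 1000
Result: 4.5861 g/L


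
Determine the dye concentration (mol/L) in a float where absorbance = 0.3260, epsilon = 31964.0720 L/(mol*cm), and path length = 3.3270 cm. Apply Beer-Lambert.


Formula: c = A / (epsilon * l)
Substituting: c = 0.3260 / (31964.0720 * 3.3270)
Result: 3.0655e-06 mol/L


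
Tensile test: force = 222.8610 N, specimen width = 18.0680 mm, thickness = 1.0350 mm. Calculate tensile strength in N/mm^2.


Formula: TS = force / (width * thickness)
Substituting: TS = 222.8610 / (18.0680 * 1.0350)
Result: 11.9175 N/mm^2


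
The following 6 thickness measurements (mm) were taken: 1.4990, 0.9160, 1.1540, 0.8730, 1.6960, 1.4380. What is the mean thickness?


Formula: Average = sum / n
Substituting: Average = 7.5760 / 6
Result: 1.2627 mm


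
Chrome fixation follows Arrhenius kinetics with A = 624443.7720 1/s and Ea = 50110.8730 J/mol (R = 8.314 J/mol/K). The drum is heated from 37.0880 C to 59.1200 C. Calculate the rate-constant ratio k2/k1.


T1 = 37.0880 + 273.15 = 310.2380 K; T2 = 59.1200 + 273.15 = 332.2700 K
k1 = A * exp(-Ea/(R*T1)) = 624443.7720 * exp(-50110.8730/(8.314*310.2380)) = 0.00228056 1/s
k2 = A * exp(-Ea/(R*T2)) = 624443.7720 * exp(-50110.8730/(8.314*332.2700)) = 0.00827006 1/s
k2/k1 = 0.00827006 / 0.00228056 = 3.6263


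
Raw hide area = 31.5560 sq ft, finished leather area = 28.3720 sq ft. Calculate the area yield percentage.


Formula: Yield = finished / raw * 100
Substituting: Yield = 28.3720 / 31.5560 * 100
Result: 89.9100 %


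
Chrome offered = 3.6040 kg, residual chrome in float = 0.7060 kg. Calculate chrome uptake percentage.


Formula: Uptake = (offered - residual) / offered * 100
Substituting: Uptake = (3.6040 - 0.7060) / 3.6040 * 100
Result: 80.4107 %


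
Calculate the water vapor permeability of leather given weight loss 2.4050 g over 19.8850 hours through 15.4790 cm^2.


Formula: WVP = loss / (area * time)
Substituting: WVP = 2.4050 / (15.4790 * 19.8850)
Result: 0.00781352 g/(cm^2*hr)


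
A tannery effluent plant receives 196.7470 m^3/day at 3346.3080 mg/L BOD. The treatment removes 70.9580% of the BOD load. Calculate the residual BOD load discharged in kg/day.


Load_in = volume * conc / 1000 = 196.7470 * 3346.3080 / 1000 = 658.3761 kg/day
Removed = Load_in * eff / 100 = 658.3761 * 70.9580 / 100 = 467.1705 kg/day
Load_out = Load_in - Removed = 658.3761 - 467.1705 = 191.2056 kg/day


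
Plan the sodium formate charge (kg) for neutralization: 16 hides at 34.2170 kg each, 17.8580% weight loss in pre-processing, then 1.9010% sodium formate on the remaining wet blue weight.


Total_raw = N * avg_wt = 16 * 34.2170 = 547.4720 kg
Substrate = Total_raw * (1 - loss/100) = 547.4720 * (1 - 17.8580/100) = 449.7045 kg
Neutralizer = Substrate * pct / 100 = 449.7045 * 1.9010 / 100 = 8.5489 kg


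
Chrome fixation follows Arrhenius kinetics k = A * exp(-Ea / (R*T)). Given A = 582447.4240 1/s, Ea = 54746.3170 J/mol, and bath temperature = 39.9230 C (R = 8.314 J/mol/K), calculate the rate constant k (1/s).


T_K = T_C + 273.15 = 39.9230 + 273.15 = 313.0730 K
exponent = -Ea / (R * T_K) = -54746.3170 / (8.314 * 313.0730) = -21.0329
k = A * exp(exponent) = 582447.4240 * exp(-21.0329) = 4.2735e-04 1/s


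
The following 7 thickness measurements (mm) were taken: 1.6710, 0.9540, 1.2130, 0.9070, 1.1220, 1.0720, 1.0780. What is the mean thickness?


Formula: Average = sum / n
Substituting: Average = 8.0170 / 7
Result: 1.1453 mm


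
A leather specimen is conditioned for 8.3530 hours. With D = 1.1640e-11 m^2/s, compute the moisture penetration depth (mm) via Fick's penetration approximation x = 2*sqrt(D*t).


t = 8.3530 hr * 3600 = 30070.8000 s
D * t = 1.1640e-11 * 30070.8000 = 3.5002e-07
x = 2 * sqrt(D*t) = 2 * sqrt(3.5002e-07) = 0.00118326 m = 1.1833 mm


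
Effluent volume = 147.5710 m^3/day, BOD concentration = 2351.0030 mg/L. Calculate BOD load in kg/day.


Formula: BOD_load = volume * conc / 1000
Substituting: BOD_load = 147.5710 * 2351.0030 / 1000
Result: 346.9399 kg/day


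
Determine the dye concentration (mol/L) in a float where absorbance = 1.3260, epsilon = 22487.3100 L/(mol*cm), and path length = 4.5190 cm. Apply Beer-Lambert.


Formula: c = A / (epsilon * l)
Substituting: c = 1.3260 / (22487.3100 * 4.5190)
Result: 1.3049e-05 mol/L


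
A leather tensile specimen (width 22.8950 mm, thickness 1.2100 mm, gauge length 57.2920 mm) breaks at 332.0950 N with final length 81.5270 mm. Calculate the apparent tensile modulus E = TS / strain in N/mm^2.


TS = F / (w * t) = 332.0950 / (22.8950 * 1.2100) = 11.9877 N/mm^2
strain = (Lf - L0) / L0 = (81.5270 - 57.2920) / 57.2920 = 0.4230
E = TS / strain = 11.9877 / 0.4230 = 28.3392 N/mm^2


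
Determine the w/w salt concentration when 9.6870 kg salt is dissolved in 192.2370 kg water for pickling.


Formula: Conc = salt / (water + salt) * 100
Substituting: Conc = 9.6870 / (192.2370 + 9.6870) * 100
Result: 4.7973 %


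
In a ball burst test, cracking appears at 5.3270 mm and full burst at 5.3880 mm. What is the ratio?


Formula: Ratio = crack / burst
Substituting: Ratio = 5.3270 / 5.3880
Result: 0.9887


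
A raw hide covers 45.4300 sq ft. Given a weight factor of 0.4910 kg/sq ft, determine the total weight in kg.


Formula: Weight = area * weight_per_sqft
Substituting: Weight = 45.4300 * 0.4910
Result: 22.3061 kg


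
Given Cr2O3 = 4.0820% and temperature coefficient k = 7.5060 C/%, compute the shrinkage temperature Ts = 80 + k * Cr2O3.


Formula: Ts = 80 + k * Cr2O3
Substituting: Ts = 80 + 7.5060 * 4.0820
Result: 110.6395 C


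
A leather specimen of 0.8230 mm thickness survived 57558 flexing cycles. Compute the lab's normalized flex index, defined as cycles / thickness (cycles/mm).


Formula: Index = cycles / thickness
Substituting: Index = 57558 / 0.8230
Result: 69936.8165 cycles/mm


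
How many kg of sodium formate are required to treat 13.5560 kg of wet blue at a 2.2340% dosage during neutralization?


Formula: Neutralizer = substrate * pct / 100
Substituting: Neutralizer = 13.5560 * 2.2340 / 100
Result: 0.3028 kg


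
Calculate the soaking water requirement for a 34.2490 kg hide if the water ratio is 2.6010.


Formula: Water = hide_weight * ratio
Substituting: Water = 34.2490 * 2.6010
Result: 89.0816 kg


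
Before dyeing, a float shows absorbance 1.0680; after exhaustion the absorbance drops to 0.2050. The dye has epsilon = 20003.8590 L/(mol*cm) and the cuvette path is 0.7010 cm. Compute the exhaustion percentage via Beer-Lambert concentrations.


c_initial = A_i / (epsilon * l) = 1.0680 / (20003.8590 * 0.7010) = 7.6162e-05 mol/L
c_final = A_f / (epsilon * l) = 0.2050 / (20003.8590 * 0.7010) = 1.4619e-05 mol/L
Exhaustion = (c_initial - c_final) / c_initial * 100 = (7.6162e-05 - 1.4619e-05) / 7.6162e-05 * 100 = 80.8052 %


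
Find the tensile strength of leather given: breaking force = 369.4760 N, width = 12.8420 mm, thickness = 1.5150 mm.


Formula: TS = force / (width * thickness)
Substituting: TS = 369.4760 / (12.8420 * 1.5150)
Result: 18.9907 N/mm^2


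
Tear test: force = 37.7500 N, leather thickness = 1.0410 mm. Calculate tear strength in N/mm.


Formula: Tear strength = force / thickness
Substituting: Tear strength = 37.7500 / 1.0410
Result: 36.2632 N/mm


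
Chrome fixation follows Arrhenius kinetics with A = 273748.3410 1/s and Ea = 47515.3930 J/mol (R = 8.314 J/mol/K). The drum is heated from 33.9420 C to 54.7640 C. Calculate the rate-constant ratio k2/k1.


T1 = 33.9420 + 273.15 = 307.0920 K; T2 = 54.7640 + 273.15 = 327.9140 K
k1 = A * exp(-Ea/(R*T1)) = 273748.3410 * exp(-47515.3930/(8.314*307.0920)) = 0.00226441 1/s
k2 = A * exp(-Ea/(R*T2)) = 273748.3410 * exp(-47515.3930/(8.314*327.9140)) = 0.00738201 1/s
k2/k1 = 0.00738201 / 0.00226441 = 3.2600


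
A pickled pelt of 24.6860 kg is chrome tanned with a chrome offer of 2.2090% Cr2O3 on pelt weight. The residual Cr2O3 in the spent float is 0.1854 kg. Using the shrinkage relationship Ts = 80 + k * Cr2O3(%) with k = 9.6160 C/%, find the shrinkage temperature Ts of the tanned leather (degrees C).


Offered = pelt * offer_pct / 100 = 24.6860 * 2.2090 / 100 = 0.5453 kg
Uptake = offered - residual = 0.5453 - 0.1854 = 0.3599 kg
Cr2O3% on pelt = uptake / pelt * 100 = 0.3599 / 24.6860 * 100 = 1.4580 %
Ts = 80 + k * Cr2O3% = 80 + 9.6160 * 1.4580 = 94.0198 C


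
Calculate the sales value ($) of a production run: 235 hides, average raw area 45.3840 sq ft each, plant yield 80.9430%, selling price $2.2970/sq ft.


Raw_total = N * avg_area = 235 * 45.3840 = 10665.2400 sq ft
Finished = Raw_total * yield / 100 = 10665.2400 * 80.9430 / 100 = 8632.7652 sq ft
Value = Finished * price = 8632.7652 * 2.2970 = 19829.4617 $


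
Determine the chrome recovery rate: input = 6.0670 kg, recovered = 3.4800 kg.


Formula: Recovery = recovered / input * 100
Substituting: Recovery = 3.4800 / 6.0670 * 100
Result: 57.3595 %


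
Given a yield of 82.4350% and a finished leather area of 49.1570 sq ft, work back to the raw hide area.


Formula: raw = finished * 100 / yield
Substituting: raw = 49.1570 * 100 / 82.4350
Result: 59.6312 sq ft


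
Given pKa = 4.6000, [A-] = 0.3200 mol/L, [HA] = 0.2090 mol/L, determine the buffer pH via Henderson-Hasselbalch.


ratio = [A-] / [HA] = 0.3200 / 0.2090 = 1.5311
log10(ratio) = 0.1850
pH = pKa + log10(ratio) = 4.6000 + 0.1850 = 4.7850


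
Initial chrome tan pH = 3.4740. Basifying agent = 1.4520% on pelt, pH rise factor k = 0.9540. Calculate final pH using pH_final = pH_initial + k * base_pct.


Formula: pH_final = pH_initial + k * base_pct
Substituting: pH_final = 3.4740 + 0.9540 * 1.4520
Result: 4.8592


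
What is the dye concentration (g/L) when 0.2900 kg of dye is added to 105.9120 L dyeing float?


Formula: Conc = dye_mass(kg) / volume(L) * 1000
Substituting: Conc = 0.2900 / 105.9120 * 1000
Result: 2.7381 g/L


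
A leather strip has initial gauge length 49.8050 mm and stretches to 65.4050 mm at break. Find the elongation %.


Formula: Elongation = (Lf - L0) / L0 * 100
Substituting: Elongation = (65.4050 - 49.8050) / 49.8050 * 100
Result: 31.3222 %


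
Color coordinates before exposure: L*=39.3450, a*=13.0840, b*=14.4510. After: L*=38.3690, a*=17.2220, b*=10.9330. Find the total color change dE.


dL = -0.9760, da = 4.1380, db = -3.5180
dE = sqrt((-0.9760)^2 + 4.1380^2 + (-3.5180)^2) = 5.5183


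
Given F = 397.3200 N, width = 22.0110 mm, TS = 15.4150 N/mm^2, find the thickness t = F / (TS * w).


Formula: t = F / (TS * w)
Substituting: t = 397.3200 / (15.4150 * 22.0110)
Result: 1.1710 mm


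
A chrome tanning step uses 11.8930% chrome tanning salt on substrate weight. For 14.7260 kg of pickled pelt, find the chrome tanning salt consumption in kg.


Formula: Chrome = substrate * pct / 100
Substituting: Chrome = 14.7260 * 11.8930 / 100
Result: 1.7514 kg


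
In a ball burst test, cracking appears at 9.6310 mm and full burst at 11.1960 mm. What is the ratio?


Formula: Ratio = crack / burst
Substituting: Ratio = 9.6310 / 11.1960
Result: 0.8602


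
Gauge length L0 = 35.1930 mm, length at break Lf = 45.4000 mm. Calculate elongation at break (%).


Formula: Elongation = (Lf - L0) / L0 * 100
Substituting: Elongation = (45.4000 - 35.1930) / 35.1930 * 100
Result: 29.0029 %


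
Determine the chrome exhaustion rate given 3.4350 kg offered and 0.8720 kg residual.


Formula: Uptake = (offered - residual) / offered * 100
Substituting: Uptake = (3.4350 - 0.8720) / 3.4350 * 100
Result: 74.6143 %


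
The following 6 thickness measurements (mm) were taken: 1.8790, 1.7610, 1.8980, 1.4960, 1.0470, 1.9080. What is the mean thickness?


Formula: Average = sum / n
Substituting: Average = 9.9890 / 6
Result: 1.6648 mm


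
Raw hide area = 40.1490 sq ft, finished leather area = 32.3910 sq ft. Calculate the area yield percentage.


Formula: Yield = finished / raw * 100
Substituting: Yield = 32.3910 / 40.1490 * 100
Result: 80.6770 %


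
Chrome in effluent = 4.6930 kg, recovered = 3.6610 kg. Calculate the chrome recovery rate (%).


Formula: Recovery = recovered / input * 100
Substituting: Recovery = 3.6610 / 4.6930 * 100
Result: 78.0098 %


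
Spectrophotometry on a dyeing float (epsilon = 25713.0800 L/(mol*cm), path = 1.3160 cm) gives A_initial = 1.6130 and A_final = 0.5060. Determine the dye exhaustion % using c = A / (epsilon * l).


c_initial = A_i / (epsilon * l) = 1.6130 / (25713.0800 * 1.3160) = 4.7668e-05 mol/L
c_final = A_f / (epsilon * l) = 0.5060 / (25713.0800 * 1.3160) = 1.4953e-05 mol/L
Exhaustion = (c_initial - c_final) / c_initial * 100 = (4.7668e-05 - 1.4953e-05) / 4.7668e-05 * 100 = 68.6299 %


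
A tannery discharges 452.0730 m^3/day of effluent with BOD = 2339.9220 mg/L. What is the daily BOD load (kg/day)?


Formula: BOD_load = volume * conc / 1000
Substituting: BOD_load = 452.0730 * 2339.9220 / 1000
Result: 1057.8156 kg/day


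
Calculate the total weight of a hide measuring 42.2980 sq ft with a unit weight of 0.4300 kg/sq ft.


Formula: Weight = area * weight_per_sqft
Substituting: Weight = 42.2980 * 0.4300
Result: 18.1881 kg


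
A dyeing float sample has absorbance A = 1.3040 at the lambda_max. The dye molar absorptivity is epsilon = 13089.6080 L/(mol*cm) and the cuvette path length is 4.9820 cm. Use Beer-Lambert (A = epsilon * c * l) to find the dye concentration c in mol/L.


Formula: c = A / (epsilon * l)
Substituting: c = 1.3040 / (13089.6080 * 4.9820)
Result: 1.9996e-05 mol/L


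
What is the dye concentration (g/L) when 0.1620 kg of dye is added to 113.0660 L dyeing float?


Formula: Conc = dye_mass(kg) / volume(L) * 1000
Substituting: Conc = 0.1620 / 113.0660 * 1000
Result: 1.4328 g/L


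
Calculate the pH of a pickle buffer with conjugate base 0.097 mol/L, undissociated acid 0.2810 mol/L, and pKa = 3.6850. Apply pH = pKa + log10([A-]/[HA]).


ratio = [A-] / [HA] = 0.097 / 0.2810 = 0.3452
log10(ratio) = -0.4619
pH = pKa + log10(ratio) = 3.6850 - 0.4619 = 3.2231


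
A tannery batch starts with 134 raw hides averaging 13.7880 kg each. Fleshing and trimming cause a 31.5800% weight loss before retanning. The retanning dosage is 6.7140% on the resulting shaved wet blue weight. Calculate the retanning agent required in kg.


Total_raw = N * avg_wt = 134 * 13.7880 = 1847.5920 kg
Substrate = Total_raw * (1 - loss/100) = 1847.5920 * (1 - 31.5800/100) = 1264.1224 kg
Retan = Substrate * pct / 100 = 1264.1224 * 6.7140 / 100 = 84.8732 kg


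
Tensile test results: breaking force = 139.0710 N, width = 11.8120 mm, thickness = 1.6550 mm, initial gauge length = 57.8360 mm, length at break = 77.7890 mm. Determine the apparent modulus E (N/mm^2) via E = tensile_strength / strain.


TS = F / (w * t) = 139.0710 / (11.8120 * 1.6550) = 7.1140 N/mm^2
strain = (Lf - L0) / L0 = (77.7890 - 57.8360) / 57.8360 = 0.3450
E = TS / strain = 7.1140 / 0.3450 = 20.6208 N/mm^2


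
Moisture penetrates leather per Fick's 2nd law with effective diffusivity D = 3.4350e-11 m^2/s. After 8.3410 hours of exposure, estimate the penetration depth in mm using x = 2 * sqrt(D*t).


t = 8.3410 hr * 3600 = 30027.6000 s
D * t = 3.4350e-11 * 30027.6000 = 1.0314e-06
x = 2 * sqrt(D*t) = 2 * sqrt(1.0314e-06) = 0.0020312 m = 2.0312 mm


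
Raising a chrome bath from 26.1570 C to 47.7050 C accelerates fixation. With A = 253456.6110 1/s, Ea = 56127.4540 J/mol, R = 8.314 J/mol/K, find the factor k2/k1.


T1 = 26.1570 + 273.15 = 299.3070 K; T2 = 47.7050 + 273.15 = 320.8550 K
k1 = A * exp(-Ea/(R*T1)) = 253456.6110 * exp(-56127.4540/(8.314*299.3070)) = 4.0576e-05 1/s
k2 = A * exp(-Ea/(R*T2)) = 253456.6110 * exp(-56127.4540/(8.314*320.8550)) = 1.8455e-04 1/s
k2/k1 = 1.8455e-04 / 4.0576e-05 = 4.5484


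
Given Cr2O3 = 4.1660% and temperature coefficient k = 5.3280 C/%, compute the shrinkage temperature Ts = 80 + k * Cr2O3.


Formula: Ts = 80 + k * Cr2O3
Substituting: Ts = 80 + 5.3280 * 4.1660
Result: 102.1964 C


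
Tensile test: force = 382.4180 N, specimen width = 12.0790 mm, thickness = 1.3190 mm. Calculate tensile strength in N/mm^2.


Formula: TS = force / (width * thickness)
Substituting: TS = 382.4180 / (12.0790 * 1.3190)
Result: 24.0028 N/mm^2


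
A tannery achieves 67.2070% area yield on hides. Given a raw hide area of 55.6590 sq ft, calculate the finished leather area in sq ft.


Formula: finished = raw * yield / 100
Substituting: finished = 55.6590 * 67.2070 / 100
Result: 37.4067 sq ft


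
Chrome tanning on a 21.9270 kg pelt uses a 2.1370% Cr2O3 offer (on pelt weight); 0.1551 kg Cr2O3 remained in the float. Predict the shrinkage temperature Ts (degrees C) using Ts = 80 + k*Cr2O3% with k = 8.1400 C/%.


Offered = pelt * offer_pct / 100 = 21.9270 * 2.1370 / 100 = 0.4686 kg
Uptake = offered - residual = 0.4686 - 0.1551 = 0.3135 kg
Cr2O3% on pelt = uptake / pelt * 100 = 0.3135 / 21.9270 * 100 = 1.4297 %
Ts = 80 + k * Cr2O3% = 80 + 8.1400 * 1.4297 = 91.6374 C


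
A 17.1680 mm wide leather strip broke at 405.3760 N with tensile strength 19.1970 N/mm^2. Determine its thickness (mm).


Formula: t = F / (TS * w)
Substituting: t = 405.3760 / (19.1970 * 17.1680)
Result: 1.2300 mm


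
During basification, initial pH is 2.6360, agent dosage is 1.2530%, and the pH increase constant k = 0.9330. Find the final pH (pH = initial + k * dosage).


Formula: pH_final = pH_initial + k * base_pct
Substituting: pH_final = 2.6360 + 0.9330 * 1.2530
Result: 3.8050


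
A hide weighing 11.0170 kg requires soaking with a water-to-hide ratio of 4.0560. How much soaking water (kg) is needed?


Formula: Water = hide_weight * ratio
Substituting: Water = 11.0170 * 4.0560
Result: 44.6850 kg


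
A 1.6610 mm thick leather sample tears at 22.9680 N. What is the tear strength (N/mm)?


Formula: Tear strength = force / thickness
Substituting: Tear strength = 22.9680 / 1.6610
Result: 13.8278 N/mm


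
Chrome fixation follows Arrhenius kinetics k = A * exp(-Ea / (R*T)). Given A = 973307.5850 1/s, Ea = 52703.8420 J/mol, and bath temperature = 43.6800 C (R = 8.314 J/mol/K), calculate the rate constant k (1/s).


T_K = T_C + 273.15 = 43.6800 + 273.15 = 316.8300 K
exponent = -Ea / (R * T_K) = -52703.8420 / (8.314 * 316.8300) = -20.0081
k = A * exp(exponent) = 973307.5850 * exp(-20.0081) = 0.00198994 1/s


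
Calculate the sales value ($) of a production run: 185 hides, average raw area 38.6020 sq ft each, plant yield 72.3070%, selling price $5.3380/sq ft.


Raw_total = N * avg_area = 185 * 38.6020 = 7141.3700 sq ft
Finished = Raw_total * yield / 100 = 7141.3700 * 72.3070 / 100 = 5163.7104 sq ft
Value = Finished * price = 5163.7104 * 5.3380 = 27563.8861 $


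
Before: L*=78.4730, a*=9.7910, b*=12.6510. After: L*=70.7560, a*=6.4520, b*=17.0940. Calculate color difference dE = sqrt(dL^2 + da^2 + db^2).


dL = -7.7170, da = -3.3390, db = 4.4430
dE = sqrt((-7.7170)^2 + (-3.3390)^2 + 4.4430^2) = 9.5101


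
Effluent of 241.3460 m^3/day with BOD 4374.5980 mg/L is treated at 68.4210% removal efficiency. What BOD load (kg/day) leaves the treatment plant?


Load_in = volume * conc / 1000 = 241.3460 * 4374.5980 / 1000 = 1055.7917 kg/day
Removed = Load_in * eff / 100 = 1055.7917 * 68.4210 / 100 = 722.3833 kg/day
Load_out = Load_in - Removed = 1055.7917 - 722.3833 = 333.4085 kg/day


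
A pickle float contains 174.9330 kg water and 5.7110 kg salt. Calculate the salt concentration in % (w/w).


Formula: Conc = salt / (water + salt) * 100
Substituting: Conc = 5.7110 / (174.9330 + 5.7110) * 100
Result: 3.1615 %


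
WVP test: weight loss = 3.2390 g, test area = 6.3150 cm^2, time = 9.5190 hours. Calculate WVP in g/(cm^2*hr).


Formula: WVP = loss / (area * time)
Substituting: WVP = 3.2390 / (6.3150 * 9.5190)
Result: 0.0538823 g/(cm^2*hr)


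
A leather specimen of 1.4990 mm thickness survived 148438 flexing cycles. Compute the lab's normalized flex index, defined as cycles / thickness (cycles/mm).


Formula: Index = cycles / thickness
Substituting: Index = 148438 / 1.4990
Result: 99024.6831 cycles/mm


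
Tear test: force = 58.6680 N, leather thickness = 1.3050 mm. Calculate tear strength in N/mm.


Formula: Tear strength = force / thickness
Substituting: Tear strength = 58.6680 / 1.3050
Result: 44.9563 N/mm


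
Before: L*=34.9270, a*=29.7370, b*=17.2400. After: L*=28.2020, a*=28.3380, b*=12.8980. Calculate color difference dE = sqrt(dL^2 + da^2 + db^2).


dL = -6.7250, da = -1.3990, db = -4.3420
dE = sqrt((-6.7250)^2 + (-1.3990)^2 + (-4.3420)^2) = 8.1262


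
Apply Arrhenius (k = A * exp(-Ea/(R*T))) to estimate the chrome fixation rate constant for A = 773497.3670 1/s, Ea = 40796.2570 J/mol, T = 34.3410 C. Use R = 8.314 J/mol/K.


T_K = T_C + 273.15 = 34.3410 + 273.15 = 307.4910 K
exponent = -Ea / (R * T_K) = -40796.2570 / (8.314 * 307.4910) = -15.9580
k = A * exp(exponent) = 773497.3670 * exp(-15.9580) = 0.0907813 1/s


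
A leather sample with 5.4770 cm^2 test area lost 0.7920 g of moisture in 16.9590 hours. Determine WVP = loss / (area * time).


Formula: WVP = loss / (area * time)
Substituting: WVP = 0.7920 / (5.4770 * 16.9590)
Result: 0.00852672 g/(cm^2*hr)


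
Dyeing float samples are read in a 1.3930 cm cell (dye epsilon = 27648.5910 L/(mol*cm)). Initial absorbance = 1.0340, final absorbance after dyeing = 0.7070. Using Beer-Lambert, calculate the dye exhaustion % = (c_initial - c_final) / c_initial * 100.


c_initial = A_i / (epsilon * l) = 1.0340 / (27648.5910 * 1.3930) = 2.6847e-05 mol/L
c_final = A_f / (epsilon * l) = 0.7070 / (27648.5910 * 1.3930) = 1.8357e-05 mol/L
Exhaustion = (c_initial - c_final) / c_initial * 100 = (2.6847e-05 - 1.8357e-05) / 2.6847e-05 * 100 = 31.6248 %


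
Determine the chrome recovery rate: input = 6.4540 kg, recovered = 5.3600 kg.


Formula: Recovery = recovered / input * 100
Substituting: Recovery = 5.3600 / 6.4540 * 100
Result: 83.0493 %


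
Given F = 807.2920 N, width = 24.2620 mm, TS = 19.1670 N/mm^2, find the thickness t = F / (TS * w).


Formula: t = F / (TS * w)
Substituting: t = 807.2920 / (19.1670 * 24.2620)
Result: 1.7360 mm


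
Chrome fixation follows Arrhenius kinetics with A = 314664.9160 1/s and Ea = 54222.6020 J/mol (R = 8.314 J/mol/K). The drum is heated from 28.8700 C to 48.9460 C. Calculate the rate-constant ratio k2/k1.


T1 = 28.8700 + 273.15 = 302.0200 K; T2 = 48.9460 + 273.15 = 322.0960 K
k1 = A * exp(-Ea/(R*T1)) = 314664.9160 * exp(-54222.6020/(8.314*302.0200)) = 1.3172e-04 1/s
k2 = A * exp(-Ea/(R*T2)) = 314664.9160 * exp(-54222.6020/(8.314*322.0960)) = 5.0605e-04 1/s
k2/k1 = 5.0605e-04 / 1.3172e-04 = 3.8418


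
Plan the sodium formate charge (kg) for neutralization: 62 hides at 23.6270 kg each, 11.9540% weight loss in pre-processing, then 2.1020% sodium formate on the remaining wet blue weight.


Total_raw = N * avg_wt = 62 * 23.6270 = 1464.8740 kg
Substrate = Total_raw * (1 - loss/100) = 1464.8740 * (1 - 11.9540/100) = 1289.7630 kg
Neutralizer = Substrate * pct / 100 = 1289.7630 * 2.1020 / 100 = 27.1108 kg


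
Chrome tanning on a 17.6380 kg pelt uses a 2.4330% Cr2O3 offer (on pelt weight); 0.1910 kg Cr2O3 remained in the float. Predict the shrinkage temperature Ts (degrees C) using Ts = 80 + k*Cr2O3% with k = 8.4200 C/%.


Offered = pelt * offer_pct / 100 = 17.6380 * 2.4330 / 100 = 0.4291 kg
Uptake = offered - residual = 0.4291 - 0.1910 = 0.2381 kg
Cr2O3% on pelt = uptake / pelt * 100 = 0.2381 / 17.6380 * 100 = 1.3501 %
Ts = 80 + k * Cr2O3% = 80 + 8.4200 * 1.3501 = 91.3679 C


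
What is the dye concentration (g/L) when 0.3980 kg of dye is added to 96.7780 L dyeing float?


Formula: Conc = dye_mass(kg) / volume(L) * 1000
Substituting: Conc = 0.3980 / 96.7780 * 1000
Result: 4.1125 g/L


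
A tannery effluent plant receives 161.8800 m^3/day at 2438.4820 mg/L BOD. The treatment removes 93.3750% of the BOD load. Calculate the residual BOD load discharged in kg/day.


Load_in = volume * conc / 1000 = 161.8800 * 2438.4820 / 1000 = 394.7415 kg/day
Removed = Load_in * eff / 100 = 394.7415 * 93.3750 / 100 = 368.5898 kg/day
Load_out = Load_in - Removed = 394.7415 - 368.5898 = 26.1516 kg/day


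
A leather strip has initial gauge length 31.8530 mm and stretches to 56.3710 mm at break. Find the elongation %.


Formula: Elongation = (Lf - L0) / L0 * 100
Substituting: Elongation = (56.3710 - 31.8530) / 31.8530 * 100
Result: 76.9723 %


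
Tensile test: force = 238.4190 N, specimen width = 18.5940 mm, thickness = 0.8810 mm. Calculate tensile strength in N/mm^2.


Formula: TS = force / (width * thickness)
Substituting: TS = 238.4190 / (18.5940 * 0.8810)
Result: 14.5543 N/mm^2


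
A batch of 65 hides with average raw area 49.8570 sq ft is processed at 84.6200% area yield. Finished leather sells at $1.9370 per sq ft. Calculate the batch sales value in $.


Raw_total = N * avg_area = 65 * 49.8570 = 3240.7050 sq ft
Finished = Raw_total * yield / 100 = 3240.7050 * 84.6200 / 100 = 2742.2846 sq ft
Value = Finished * price = 2742.2846 * 1.9370 = 5311.8052 $


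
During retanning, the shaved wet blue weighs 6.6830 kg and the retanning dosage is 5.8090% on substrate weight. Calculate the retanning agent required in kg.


Formula: Retan = substrate * pct / 100
Substituting: Retan = 6.6830 * 5.8090 / 100
Result: 0.3882 kg


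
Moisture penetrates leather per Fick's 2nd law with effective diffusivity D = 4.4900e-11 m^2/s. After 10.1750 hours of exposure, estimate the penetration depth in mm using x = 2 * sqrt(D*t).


t = 10.1750 hr * 3600 = 36630.0000 s
D * t = 4.4900e-11 * 36630.0000 = 1.6447e-06
x = 2 * sqrt(D*t) = 2 * sqrt(1.6447e-06) = 0.00256491 m = 2.5649 mm


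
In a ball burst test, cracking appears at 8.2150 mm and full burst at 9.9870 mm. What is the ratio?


Formula: Ratio = crack / burst
Substituting: Ratio = 8.2150 / 9.9870
Result: 0.8226


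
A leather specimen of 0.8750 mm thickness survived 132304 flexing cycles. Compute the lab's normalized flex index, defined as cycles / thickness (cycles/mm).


Formula: Index = cycles / thickness
Substituting: Index = 132304 / 0.8750
Result: 151204.5714 cycles/mm


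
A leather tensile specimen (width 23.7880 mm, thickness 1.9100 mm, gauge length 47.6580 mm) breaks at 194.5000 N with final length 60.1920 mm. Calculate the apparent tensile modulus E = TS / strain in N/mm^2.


TS = F / (w * t) = 194.5000 / (23.7880 * 1.9100) = 4.2808 N/mm^2
strain = (Lf - L0) / L0 = (60.1920 - 47.6580) / 47.6580 = 0.2630
E = TS / strain = 4.2808 / 0.2630 = 16.2770 N/mm^2


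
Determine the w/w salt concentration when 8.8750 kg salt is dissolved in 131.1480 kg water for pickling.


Formula: Conc = salt / (water + salt) * 100
Substituting: Conc = 8.8750 / (131.1480 + 8.8750) * 100
Result: 6.3382 %


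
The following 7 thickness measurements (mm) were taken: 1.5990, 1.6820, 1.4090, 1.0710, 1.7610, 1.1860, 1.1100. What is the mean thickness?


Formula: Average = sum / n
Substituting: Average = 9.8180 / 7
Result: 1.4026 mm


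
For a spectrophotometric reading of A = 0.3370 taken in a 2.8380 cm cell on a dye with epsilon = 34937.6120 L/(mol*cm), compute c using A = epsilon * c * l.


Formula: c = A / (epsilon * l)
Substituting: c = 0.3370 / (34937.6120 * 2.8380)
Result: 3.3988e-06 mol/L


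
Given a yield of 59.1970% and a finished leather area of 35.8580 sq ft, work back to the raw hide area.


Formula: raw = finished * 100 / yield
Substituting: raw = 35.8580 * 100 / 59.1970
Result: 60.5740 sq ft


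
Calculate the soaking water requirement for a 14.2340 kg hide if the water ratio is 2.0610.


Formula: Water = hide_weight * ratio
Substituting: Water = 14.2340 * 2.0610
Result: 29.3363 kg


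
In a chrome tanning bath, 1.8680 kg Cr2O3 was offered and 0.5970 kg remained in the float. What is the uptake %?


Formula: Uptake = (offered - residual) / offered * 100
Substituting: Uptake = (1.8680 - 0.5970) / 1.8680 * 100
Result: 68.0407 %


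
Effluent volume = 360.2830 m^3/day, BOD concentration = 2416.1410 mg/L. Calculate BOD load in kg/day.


Formula: BOD_load = volume * conc / 1000
Substituting: BOD_load = 360.2830 * 2416.1410 / 1000
Result: 870.4945 kg/day


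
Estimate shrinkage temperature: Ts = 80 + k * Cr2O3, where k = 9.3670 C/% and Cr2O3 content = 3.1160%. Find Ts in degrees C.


Formula: Ts = 80 + k * Cr2O3
Substituting: Ts = 80 + 9.3670 * 3.1160
Result: 109.1876 C


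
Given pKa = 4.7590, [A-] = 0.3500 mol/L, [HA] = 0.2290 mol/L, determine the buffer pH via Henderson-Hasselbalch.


ratio = [A-] / [HA] = 0.3500 / 0.2290 = 1.5284
log10(ratio) = 0.1842
pH = pKa + log10(ratio) = 4.7590 + 0.1842 = 4.9432


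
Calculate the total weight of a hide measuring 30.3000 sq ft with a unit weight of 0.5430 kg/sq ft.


Formula: Weight = area * weight_per_sqft
Substituting: Weight = 30.3000 * 0.5430
Result: 16.4529 kg


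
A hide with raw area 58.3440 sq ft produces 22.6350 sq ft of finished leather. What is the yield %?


Formula: Yield = finished / raw * 100
Substituting: Yield = 22.6350 / 58.3440 * 100
Result: 38.7958 %


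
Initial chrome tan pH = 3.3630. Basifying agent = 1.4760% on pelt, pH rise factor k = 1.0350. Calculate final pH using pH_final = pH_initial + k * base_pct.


Formula: pH_final = pH_initial + k * base_pct
Substituting: pH_final = 3.3630 + 1.0350 * 1.4760
Result: 4.8907


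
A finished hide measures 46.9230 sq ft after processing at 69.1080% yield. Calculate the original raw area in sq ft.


Formula: raw = finished * 100 / yield
Substituting: raw = 46.9230 * 100 / 69.1080
Result: 67.8981 sq ft


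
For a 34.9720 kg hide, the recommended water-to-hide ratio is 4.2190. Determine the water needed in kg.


Formula: Water = hide_weight * ratio
Substituting: Water = 34.9720 * 4.2190
Result: 147.5469 kg
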